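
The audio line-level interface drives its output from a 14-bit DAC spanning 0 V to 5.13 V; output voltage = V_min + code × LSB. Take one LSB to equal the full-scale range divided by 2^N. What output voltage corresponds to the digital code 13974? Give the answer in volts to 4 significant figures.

4.375 V

Span = 5.13 V. LSB = 5.13 V / 2^14.
Output = V_min + (13974/16384) × range = 0 + 0.852905 × 5.13 V
      = 0 V + 4.37540 V = 4.37540 V.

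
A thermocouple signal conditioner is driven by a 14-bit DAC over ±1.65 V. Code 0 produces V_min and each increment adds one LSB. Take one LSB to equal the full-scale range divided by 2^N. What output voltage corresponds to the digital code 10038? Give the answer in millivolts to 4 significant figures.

Full-scale range = 1.65 V − (-1.65 V) = 3.3 V. LSB = 3.3 V / 2^14.
Output = V_min + (10038/16384) × range = -1.65 + 0.612671 × 3.3 V
      = -1.65 V + 2.02181 V = 0.371814 V.

371.8 mV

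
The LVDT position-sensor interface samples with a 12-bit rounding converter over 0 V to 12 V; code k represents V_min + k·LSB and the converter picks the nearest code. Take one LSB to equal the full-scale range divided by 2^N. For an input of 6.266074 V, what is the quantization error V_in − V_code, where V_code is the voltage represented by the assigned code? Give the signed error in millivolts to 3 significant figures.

Full-scale range = 12 V. LSB = 12 V / 2^12 ≈ 2.930 mV.
(6.266074 − (0)) / LSB = 6.266074 × 4096/12 = 2138.8199. Nearest integer: k = 2139.
Reconstructed level: 0 + 2139 × 12/4096 V = 6.266601563 V.
Error = V_in − V_code = 6.266074 − (6.266601563) = −0.528 mV.

−0.528 mV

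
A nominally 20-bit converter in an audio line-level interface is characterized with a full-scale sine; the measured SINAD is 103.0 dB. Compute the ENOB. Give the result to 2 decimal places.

ENOB = (SINAD − 1.76) / 6.02 = (103.0 − 1.76) / 6.02 = 101.24 / 6.02 = 16.8173.

16.82 bits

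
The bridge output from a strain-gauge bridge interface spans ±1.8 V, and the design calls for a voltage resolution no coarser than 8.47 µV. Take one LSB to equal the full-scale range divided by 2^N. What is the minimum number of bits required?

Range = 1.8 − (-1.8) = 3.6 V.
Levels needed ≥ 3.6/8.47 µV = 425000. 2^19 = 524288 suffices, so N_min = 19.

19 bits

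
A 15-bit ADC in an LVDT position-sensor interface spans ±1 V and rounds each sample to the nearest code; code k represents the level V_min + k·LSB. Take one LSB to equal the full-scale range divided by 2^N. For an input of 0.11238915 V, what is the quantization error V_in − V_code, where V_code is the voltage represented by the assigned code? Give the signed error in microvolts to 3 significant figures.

Span: 1 V − (-1 V) = 2 V. LSB = 2 V / 2^15 ≈ 61.04 µV.
Position in LSBs: (0.11238915 − (-1)) × 32768/2 = 18225.3838; rounding gives k = 18225.
Reconstructed level: -1 + 18225 × 2/32768 V = 0.11236572266 V.
e = 0.11238915 − (0.11236572266) = +23.4 µV.

+23.4 µV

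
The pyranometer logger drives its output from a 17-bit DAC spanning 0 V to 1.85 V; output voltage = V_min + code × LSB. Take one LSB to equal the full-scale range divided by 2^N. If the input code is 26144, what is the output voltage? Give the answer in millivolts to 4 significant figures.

369.0 mV

Span = 1.85 V. LSB = 1.85 V / 2^17.
V_out = 0 + 26144 × (1.85/131072) V
      = 0 V + 0.369006 V = 0.369006 V.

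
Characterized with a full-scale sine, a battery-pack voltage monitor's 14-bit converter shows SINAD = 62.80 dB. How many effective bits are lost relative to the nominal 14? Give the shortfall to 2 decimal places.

ENOB = (SINAD − 1.76)/6.02 = (62.80 − 1.76)/6.02 = 10.1395 bits.
Lost resolution: 14 − 10.1395 = 3.8605 bits.

3.86 bits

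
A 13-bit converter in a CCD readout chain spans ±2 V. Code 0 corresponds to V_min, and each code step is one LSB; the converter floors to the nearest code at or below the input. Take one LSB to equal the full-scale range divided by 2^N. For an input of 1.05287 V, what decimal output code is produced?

6252

Range = 2 − (-2) = 4 V. LSB = 4 V / 2^13 ≈ 488.3 µV.
(V_in − V_min) × 2^13/range = (1.05287 − (-2)) × 8192/4 = 6252.278.
Floor → code = 6252.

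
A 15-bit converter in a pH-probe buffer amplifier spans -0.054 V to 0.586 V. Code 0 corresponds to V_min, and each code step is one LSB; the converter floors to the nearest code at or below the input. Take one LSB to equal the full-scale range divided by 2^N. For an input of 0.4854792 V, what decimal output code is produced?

Range = 0.586 − (-0.054) = 0.64 V. LSB = 0.64 V / 2^15 ≈ 19.53 µV.
V_in − V_min = 0.4854792 − (-0.054) = 0.5394792 V.
Divide by LSB: 0.5394792 × 32768/0.64 = 27621.3350.
Truncating gives code 27621.

27621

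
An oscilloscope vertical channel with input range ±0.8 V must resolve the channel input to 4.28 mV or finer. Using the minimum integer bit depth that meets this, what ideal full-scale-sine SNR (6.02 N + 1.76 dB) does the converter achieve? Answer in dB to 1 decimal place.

The full-scale span is 0.8 − (-0.8) = 1.6 V.
Need 2^N ≥ 1.6 V / 4.28 mV = 373.8 → N_min = 9.
Ideal SNR at N = 9: 6.02·9 + 1.76 = 55.9 dB.

55.9 dB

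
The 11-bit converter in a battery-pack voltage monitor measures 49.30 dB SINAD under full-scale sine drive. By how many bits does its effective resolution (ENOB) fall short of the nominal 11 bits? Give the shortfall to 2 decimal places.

3.10 bits

N_eff = (49.30 − 1.76)/6.02 = 7.8970 bits.
Lost resolution: 11 − 7.8970 = 3.1030 bits.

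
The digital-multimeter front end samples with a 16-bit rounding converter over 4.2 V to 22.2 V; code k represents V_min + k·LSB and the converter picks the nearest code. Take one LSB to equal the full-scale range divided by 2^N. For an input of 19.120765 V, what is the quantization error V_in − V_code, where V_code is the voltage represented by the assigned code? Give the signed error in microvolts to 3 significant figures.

−41.9 µV

Full-scale range = 22.2 V − (4.2 V) = 18 V. LSB = 18 V / 2^16 ≈ 274.7 µV.
(19.120765 − (4.2)) / LSB = 14.920765 × 65536/18 = 54324.8475. Nearest integer: k = 54325.
V_code = V_min + k × range/2^16 = 4.2 + 54325 × 18/65536 = 19.120806885 V.
e = 19.120765 − (19.120806885) = −41.9 µV.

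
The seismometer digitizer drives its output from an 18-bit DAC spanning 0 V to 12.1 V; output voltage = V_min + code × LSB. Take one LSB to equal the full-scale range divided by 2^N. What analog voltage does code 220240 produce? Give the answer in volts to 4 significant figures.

Range is 12.1 V. LSB = 12.1 V / 2^18.
Output = V_min + (220240/262144) × range = 0 + 0.840149 × 12.1 V
      = 0 + 10.1658 = 10.1658 V.

10.17 V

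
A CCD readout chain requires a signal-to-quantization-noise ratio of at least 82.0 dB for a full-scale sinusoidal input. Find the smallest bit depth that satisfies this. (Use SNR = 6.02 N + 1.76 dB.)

6.02 N + 1.76 ≥ 82.0 gives N ≥ 13.329, so the minimum integer is 14.

14 bits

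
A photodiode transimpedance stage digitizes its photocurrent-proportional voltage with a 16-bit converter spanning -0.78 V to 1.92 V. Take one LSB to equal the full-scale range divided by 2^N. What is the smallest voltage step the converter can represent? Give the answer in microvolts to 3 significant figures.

41.2 µV

The full-scale span is 1.92 − (-0.78) = 2.7 V.
2^16 = 65536 levels.
One LSB is 2.7 V / 65536 = 41.2 µV.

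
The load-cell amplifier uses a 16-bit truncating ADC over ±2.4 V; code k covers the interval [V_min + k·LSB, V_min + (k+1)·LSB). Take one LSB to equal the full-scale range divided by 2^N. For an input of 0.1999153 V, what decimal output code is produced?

Full-scale range = 2.4 V − (-2.4 V) = 4.8 V. LSB = 4.8 V / 2^16 ≈ 73.24 µV.
(V_in − V_min) × 2^16/range = (0.1999153 − (-2.4)) × 65536/4.8 = 35497.510.
Floor → code = 35497.

35497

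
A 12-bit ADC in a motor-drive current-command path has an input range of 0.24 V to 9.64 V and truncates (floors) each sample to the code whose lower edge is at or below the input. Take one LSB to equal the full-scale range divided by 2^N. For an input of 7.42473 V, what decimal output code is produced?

3130

Range = 9.64 − (0.24) = 9.4 V. LSB = 9.4 V / 2^12 ≈ 2.295 mV.
(V_in − V_min) × 2^12/range = (7.42473 − (0.24)) × 4096/9.4 = 3130.708.
Floor → code = 3130.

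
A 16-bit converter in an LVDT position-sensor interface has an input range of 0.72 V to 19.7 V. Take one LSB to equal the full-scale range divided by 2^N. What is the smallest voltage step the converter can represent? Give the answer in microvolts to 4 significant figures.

The full-scale span is 19.7 − (0.72) = 18.98 V.
2^16 = 65536 levels.
One LSB is 18.98 V / 65536 = 289.6 µV.

289.6 µV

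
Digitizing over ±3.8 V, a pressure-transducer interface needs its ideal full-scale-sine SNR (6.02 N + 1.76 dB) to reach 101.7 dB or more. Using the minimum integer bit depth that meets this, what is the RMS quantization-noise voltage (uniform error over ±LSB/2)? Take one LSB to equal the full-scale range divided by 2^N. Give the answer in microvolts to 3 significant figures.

16.7 µV

Span: 3.8 V − (-3.8 V) = 7.6 V.
Solving 6.02 N ≥ 101.7 − 1.76: N ≥ 16.601. Round up → N = 17.
LSB = 7.6 V ÷ 2^17 = 7.6/131072 V = 57.983 µV.
σ_q = LSB/√12 = 57.983 µV/3.4641 = 16.7 µV.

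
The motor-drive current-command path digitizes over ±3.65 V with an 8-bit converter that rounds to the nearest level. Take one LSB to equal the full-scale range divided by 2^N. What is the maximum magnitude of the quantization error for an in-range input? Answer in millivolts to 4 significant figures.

Full-scale range = 3.65 V − (-3.65 V) = 7.3 V.
One LSB is 7.3 V / 256 = 28.5156 mV.
|e|_max = LSB/2 = 14.26 mV.

14.26 mV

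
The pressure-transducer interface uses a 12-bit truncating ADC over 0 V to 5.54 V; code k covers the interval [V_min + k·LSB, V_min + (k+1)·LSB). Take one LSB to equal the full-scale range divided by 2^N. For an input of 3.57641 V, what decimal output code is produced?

2644

Span = 5.54 V. LSB = 5.54 V / 2^12 ≈ 1.353 mV.
code = ⌊(V_in − V_min)/LSB⌋ = ⌊(V_in − V_min) × 2^12 / range⌋
     = ⌊(3.57641 − (0)) × 4096 / 5.54⌋ = ⌊3.57641 × 4096/5.54⌋
     = ⌊2644.219⌋ = 2644.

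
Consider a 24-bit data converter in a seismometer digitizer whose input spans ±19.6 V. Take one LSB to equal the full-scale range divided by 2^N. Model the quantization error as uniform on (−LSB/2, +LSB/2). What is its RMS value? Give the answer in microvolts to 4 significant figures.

0.6745 µV

The full-scale span is 19.6 − (-19.6) = 39.2 V.
LSB = 39.2 V ÷ 2^24 = 39.2/16777216 V = 2.33650 µV.
For a uniform distribution on [−LSB/2, +LSB/2], V_rms = LSB/√12 = 2.33650 µV/3.4641 = 0.6745 µV.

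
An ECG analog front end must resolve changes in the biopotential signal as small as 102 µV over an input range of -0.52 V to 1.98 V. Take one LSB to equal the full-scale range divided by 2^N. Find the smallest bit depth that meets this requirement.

Range = 1.98 − (-0.52) = 2.5 V.
2.5 V / 102 µV = 24510. Since 2^14 = 16384 and 2^15 = 32768, N = 15.

15 bits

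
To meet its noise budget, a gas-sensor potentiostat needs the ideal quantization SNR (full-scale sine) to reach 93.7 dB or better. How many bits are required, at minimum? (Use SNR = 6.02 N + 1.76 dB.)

6.02 N + 1.76 ≥ 93.7 gives N ≥ 15.272, so the minimum integer is 16.

16 bits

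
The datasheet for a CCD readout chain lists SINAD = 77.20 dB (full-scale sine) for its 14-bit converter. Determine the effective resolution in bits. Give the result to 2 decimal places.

12.53 bits

ENOB = (77.20 − 1.76)/6.02 = 12.5316 bits.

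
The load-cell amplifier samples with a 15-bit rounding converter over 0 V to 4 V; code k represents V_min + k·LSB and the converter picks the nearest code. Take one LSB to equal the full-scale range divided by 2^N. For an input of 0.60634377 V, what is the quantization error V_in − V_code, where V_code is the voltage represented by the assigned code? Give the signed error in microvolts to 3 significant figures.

+20.5 µV

Span = 4 V. LSB = 4 V / 2^15 ≈ 122.1 µV.
Position in LSBs: (0.60634377 − (0)) × 32768/4 = 4967.1682; rounding gives k = 4967.
V_code = V_min + k × range/2^15 = 0 + 4967 × 4/32768 = 0.60632324219 V.
Error = V_in − V_code = 0.60634377 − (0.60632324219) = +20.5 µV.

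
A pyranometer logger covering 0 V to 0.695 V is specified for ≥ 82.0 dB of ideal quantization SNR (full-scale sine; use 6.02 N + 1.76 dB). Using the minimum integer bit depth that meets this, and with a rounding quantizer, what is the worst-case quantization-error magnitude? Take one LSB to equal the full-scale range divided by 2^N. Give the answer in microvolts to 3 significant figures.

21.2 µV

Full-scale range = 0.695 V.
Solving 6.02 N ≥ 82.0 − 1.76: N ≥ 13.329. Round up → N = 14.
One LSB is 0.695 V / 16384 = 42.419 µV.
Half an LSB is 21.2 µV.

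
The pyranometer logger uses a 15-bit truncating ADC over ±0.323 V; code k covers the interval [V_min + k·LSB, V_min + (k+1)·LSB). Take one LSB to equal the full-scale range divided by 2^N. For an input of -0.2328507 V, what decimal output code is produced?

The full-scale span is 0.323 − (-0.323) = 0.646 V. LSB = 0.646 V / 2^15 ≈ 19.71 µV.
(V_in − V_min) × 2^15/range = (-0.2328507 − (-0.323)) × 32768/0.646 = 4572.774.
Floor → code = 4572.

4572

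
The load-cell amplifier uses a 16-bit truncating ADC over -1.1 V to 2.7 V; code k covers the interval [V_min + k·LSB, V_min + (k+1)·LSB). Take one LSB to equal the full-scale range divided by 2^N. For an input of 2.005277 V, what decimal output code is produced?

Range = 2.7 − (-1.1) = 3.8 V. LSB = 3.8 V / 2^16 ≈ 57.98 µV.
(V_in − V_min) × 2^16/range = (2.005277 − (-1.1)) × 65536/3.8 = 53554.588.
Floor → code = 53554.

53554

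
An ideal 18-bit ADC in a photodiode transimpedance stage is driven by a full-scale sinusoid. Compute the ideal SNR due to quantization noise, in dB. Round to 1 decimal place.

6.02(18) + 1.76 = 108.36 + 1.76 = 110.12 dB.

110.1 dB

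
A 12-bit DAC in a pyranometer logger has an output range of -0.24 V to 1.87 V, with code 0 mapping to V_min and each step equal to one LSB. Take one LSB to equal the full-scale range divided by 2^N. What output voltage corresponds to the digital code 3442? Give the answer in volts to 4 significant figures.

The full-scale span is 1.87 − (-0.24) = 2.11 V. LSB = 2.11 V / 2^12.
V_out = -0.24 + 3442 × (2.11/4096) V
      = -0.24 + 1.77310 = 1.53310 V.

1.533 V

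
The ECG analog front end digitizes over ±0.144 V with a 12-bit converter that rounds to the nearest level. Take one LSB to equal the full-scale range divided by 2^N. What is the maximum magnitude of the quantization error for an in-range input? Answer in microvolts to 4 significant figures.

Span: 0.144 V − (-0.144 V) = 0.288 V.
LSB = 0.288 V ÷ 2^12 = 0.288/4096 V = 70.3125 µV.
A rounding quantizer has |error| ≤ LSB/2 = 35.16 µV.

35.16 µV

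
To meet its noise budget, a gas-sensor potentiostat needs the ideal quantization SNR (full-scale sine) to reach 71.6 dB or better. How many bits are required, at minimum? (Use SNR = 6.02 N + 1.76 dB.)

N ≥ (71.6 − 1.76)/6.02 = 11.601 → N_min = 12.

12 bits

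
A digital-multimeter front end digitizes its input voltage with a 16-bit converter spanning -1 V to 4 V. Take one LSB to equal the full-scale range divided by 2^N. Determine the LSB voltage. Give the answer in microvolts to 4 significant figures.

Range = 4 − (-1) = 5 V.
Number of codes = 2^16 = 65536.
One LSB is 5 V / 65536 = 76.29 µV.

76.29 µV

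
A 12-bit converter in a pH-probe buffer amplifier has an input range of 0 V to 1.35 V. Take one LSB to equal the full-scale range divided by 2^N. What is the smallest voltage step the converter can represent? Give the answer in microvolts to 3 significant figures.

Full-scale range = 1.35 V.
There are 2^12 = 4096 steps.
LSB = 1.35 V / 2^12 = 330 µV.

330 µV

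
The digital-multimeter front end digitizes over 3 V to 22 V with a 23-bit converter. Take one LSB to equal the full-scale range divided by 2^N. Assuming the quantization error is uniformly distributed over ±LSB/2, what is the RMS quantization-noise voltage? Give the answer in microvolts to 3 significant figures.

0.654 µV

Span: 22 V − (3 V) = 19 V.
One LSB is 19 V / 8388608 = 2.2650 µV.
For a uniform distribution on [−LSB/2, +LSB/2], V_rms = LSB/√12 = 2.2650 µV/3.4641 = 0.654 µV.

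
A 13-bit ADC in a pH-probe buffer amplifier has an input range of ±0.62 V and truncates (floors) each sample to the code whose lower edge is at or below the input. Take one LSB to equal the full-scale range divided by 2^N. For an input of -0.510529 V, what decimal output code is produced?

Range = 0.62 − (-0.62) = 1.24 V. LSB = 1.24 V / 2^13 ≈ 151.4 µV.
code = ⌊(V_in − V_min)/LSB⌋ = ⌊(V_in − V_min) × 2^13 / range⌋
     = ⌊(-0.510529 − (-0.62)) × 8192 / 1.24⌋ = ⌊0.109471 × 8192/1.24⌋
     = ⌊723.215⌋ = 723.

723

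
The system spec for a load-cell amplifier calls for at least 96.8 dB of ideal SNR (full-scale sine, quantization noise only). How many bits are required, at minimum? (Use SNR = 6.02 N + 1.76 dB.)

6.02 N + 1.76 ≥ 96.8 gives N ≥ 15.787, so the minimum integer is 16.

16 bits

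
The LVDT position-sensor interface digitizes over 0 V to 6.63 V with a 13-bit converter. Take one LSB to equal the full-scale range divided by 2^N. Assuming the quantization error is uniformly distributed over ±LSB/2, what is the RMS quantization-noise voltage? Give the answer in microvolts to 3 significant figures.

234 µV

Span = 6.63 V.
One LSB is 6.63 V / 8192 = 0.80933 mV.
For a uniform distribution on [−LSB/2, +LSB/2], V_rms = LSB/√12 = 0.80933 mV/3.4641 = 234 µV.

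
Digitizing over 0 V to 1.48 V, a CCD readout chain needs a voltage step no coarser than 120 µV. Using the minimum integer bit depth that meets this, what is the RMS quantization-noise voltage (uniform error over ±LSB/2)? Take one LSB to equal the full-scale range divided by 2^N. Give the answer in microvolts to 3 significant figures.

26.1 µV

Range is 1.48 V.
Need 2^N ≥ 1.48 V / 120 µV = 12330 → N_min = 14.
LSB = 1.48 V / 2^14 = 90.332 µV.
σ_q = LSB/√12 = 90.332 µV/3.4641 = 26.1 µV.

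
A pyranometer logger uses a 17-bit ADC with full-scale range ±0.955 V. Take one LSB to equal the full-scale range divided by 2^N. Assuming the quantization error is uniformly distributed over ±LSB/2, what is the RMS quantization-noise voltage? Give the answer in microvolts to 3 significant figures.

Full-scale range = 0.955 V − (-0.955 V) = 1.91 V.
LSB = 1.91 V ÷ 2^17 = 1.91/131072 V = 14.572 µV.
For a uniform distribution on [−LSB/2, +LSB/2], V_rms = LSB/√12 = 14.572 µV/3.4641 = 4.21 µV.

4.21 µV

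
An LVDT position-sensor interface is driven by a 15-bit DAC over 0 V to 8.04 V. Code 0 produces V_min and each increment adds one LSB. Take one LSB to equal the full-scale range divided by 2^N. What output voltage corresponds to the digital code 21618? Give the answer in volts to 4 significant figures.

Full-scale range = 8.04 V. LSB = 8.04 V / 2^15.
Output = V_min + (21618/32768) × range = 0 + 0.659729 × 8.04 V
      = 0 + 5.30422 = 5.30422 V.

5.304 V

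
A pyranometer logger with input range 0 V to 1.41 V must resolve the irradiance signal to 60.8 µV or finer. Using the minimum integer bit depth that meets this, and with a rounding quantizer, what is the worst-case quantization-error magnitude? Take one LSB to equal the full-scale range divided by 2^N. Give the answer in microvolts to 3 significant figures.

21.5 µV

V_FS = 1.41 V.
Need 2^N ≥ 1.41 V / 60.8 µV = 23190 → N_min = 15.
LSB = 1.41 V / 2^15 = 43.030 µV.
Half an LSB is 21.5 µV.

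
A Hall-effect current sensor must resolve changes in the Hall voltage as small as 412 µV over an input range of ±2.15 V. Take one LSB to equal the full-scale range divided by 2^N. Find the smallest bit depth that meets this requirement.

14 bits

Range = 2.15 − (-2.15) = 4.3 V.
Need 2^N ≥ 4.3 V / 412 µV = 10440 → N_min = 14.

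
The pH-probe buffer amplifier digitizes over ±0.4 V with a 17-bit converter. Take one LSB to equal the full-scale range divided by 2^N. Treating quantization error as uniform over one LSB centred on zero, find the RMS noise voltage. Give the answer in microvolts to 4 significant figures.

1.762 µV

Span: 0.4 V − (-0.4 V) = 0.8 V.
LSB = 0.8 V / 2^17 = 6.10352 µV.
V_rms = LSB/√12 = 6.10352 µV / √12 = 1.762 µV.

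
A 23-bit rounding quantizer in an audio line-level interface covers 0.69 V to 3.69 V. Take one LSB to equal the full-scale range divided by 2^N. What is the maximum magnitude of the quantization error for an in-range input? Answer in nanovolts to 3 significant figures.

179 nV

Range = 3.69 − (0.69) = 3 V.
Step size = 3/8388608 V = 357.63 nV.
|e|_max = LSB/2 = 179 nV.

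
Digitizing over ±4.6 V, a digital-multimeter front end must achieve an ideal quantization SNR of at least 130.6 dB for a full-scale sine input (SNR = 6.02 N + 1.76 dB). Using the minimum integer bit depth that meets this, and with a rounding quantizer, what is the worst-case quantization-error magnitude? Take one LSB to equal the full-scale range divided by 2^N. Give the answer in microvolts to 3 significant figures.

1.10 µV

Full-scale range = 4.6 V − (-4.6 V) = 9.2 V.
Solving 6.02 N ≥ 130.6 − 1.76: N ≥ 21.402. Round up → N = 22.
One LSB is 9.2 V / 4194304 = 2.1935 µV.
Max error for round-to-nearest is LSB/2 = 1.10 µV.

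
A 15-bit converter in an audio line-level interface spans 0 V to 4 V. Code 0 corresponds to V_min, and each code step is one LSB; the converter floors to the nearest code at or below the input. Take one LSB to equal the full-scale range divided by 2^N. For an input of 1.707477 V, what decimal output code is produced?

13987

Range is 4 V. LSB = 4 V / 2^15 ≈ 122.1 µV.
(V_in − V_min) × 2^15/range = (1.707477 − (0)) × 32768/4 = 13987.652.
Floor → code = 13987.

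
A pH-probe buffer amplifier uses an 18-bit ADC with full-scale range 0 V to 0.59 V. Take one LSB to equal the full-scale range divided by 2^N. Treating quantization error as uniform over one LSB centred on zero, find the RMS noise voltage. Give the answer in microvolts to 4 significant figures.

0.6497 µV

V_FS = 0.59 V.
LSB = 0.59 V / 2^18 = 2.25067 µV.
V_rms = LSB/√12 = 2.25067 µV / √12 = 0.6497 µV.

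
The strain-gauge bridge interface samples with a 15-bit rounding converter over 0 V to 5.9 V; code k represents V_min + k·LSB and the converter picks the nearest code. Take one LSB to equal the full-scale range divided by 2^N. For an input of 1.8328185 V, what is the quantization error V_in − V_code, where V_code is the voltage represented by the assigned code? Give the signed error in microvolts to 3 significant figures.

Full-scale range = 5.9 V. LSB = 5.9 V / 2^15 ≈ 180.1 µV.
Position in LSBs: (1.8328185 − (0)) × 32768/5.9 = 10179.2876; rounding gives k = 10179.
Reconstructed level: 0 + 10179 × 5.9/32768 V = 1.8327667236 V.
V_in − V_code = 1.8328185 − (1.8327667236) = +51.8 µV.

+51.8 µV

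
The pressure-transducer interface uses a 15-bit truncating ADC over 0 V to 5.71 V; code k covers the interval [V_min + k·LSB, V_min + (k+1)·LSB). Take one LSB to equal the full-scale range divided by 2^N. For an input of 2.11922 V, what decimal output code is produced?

Full-scale range = 5.71 V. LSB = 5.71 V / 2^15 ≈ 174.3 µV.
code = ⌊(V_in − V_min)/LSB⌋ = ⌊(V_in − V_min) × 2^15 / range⌋
     = ⌊(2.11922 − (0)) × 32768 / 5.71⌋ = ⌊2.11922 × 32768/5.71⌋
     = ⌊12161.576⌋ = 12161.

12161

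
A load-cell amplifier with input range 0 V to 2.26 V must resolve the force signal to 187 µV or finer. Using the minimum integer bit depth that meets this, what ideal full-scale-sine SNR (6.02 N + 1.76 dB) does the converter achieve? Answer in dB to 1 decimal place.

86.0 dB

Full-scale range = 2.26 V.
2.26 V / 187 µV = 12090. Since 2^13 = 8192 and 2^14 = 16384, N = 14.
SNR = 6.02 × 14 + 1.76 = 86.04 dB.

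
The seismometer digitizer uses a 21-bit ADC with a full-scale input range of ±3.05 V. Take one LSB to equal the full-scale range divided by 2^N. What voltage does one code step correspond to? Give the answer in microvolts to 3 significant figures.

The full-scale span is 3.05 − (-3.05) = 6.1 V.
2^21 = 2097152 levels.
LSB = 6.1 V ÷ 2^21 = 6.1/2097152 V = 2.91 µV.

2.91 µV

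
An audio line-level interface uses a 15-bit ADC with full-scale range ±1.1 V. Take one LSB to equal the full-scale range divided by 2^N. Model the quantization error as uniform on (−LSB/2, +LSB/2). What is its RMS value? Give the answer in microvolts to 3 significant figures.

Full-scale range = 1.1 V − (-1.1 V) = 2.2 V.
LSB = 2.2 V / 2^15 = 67.139 µV.
For a uniform distribution on [−LSB/2, +LSB/2], V_rms = LSB/√12 = 67.139 µV/3.4641 = 19.4 µV.

19.4 µV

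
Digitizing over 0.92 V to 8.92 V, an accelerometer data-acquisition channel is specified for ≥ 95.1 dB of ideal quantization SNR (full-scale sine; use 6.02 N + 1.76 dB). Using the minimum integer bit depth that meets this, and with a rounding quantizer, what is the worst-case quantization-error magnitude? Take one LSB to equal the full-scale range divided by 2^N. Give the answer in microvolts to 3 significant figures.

61.0 µV

The full-scale span is 8.92 − (0.92) = 8 V.
Solving 6.02 N ≥ 95.1 − 1.76: N ≥ 15.505. Round up → N = 16.
Step size = 8/65536 V = 122.07 µV.
Half an LSB is 61.0 µV.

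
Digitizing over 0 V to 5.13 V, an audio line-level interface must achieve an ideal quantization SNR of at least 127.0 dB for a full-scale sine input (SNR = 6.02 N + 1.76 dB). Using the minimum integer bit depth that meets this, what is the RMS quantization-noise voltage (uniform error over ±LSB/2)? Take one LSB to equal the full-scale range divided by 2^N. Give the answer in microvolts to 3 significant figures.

0.706 µV

V_FS = 5.13 V.
6.02 N + 1.76 ≥ 127.0 gives N ≥ 20.804, so the minimum integer is 21.
LSB = 5.13 V / 2^21 = 2.4462 µV.
V_rms = LSB/√12 = 0.706 µV.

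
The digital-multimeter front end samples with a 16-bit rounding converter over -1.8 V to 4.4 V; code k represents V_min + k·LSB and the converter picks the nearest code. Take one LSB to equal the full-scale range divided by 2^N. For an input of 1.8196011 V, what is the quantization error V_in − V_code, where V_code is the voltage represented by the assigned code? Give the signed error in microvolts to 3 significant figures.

The full-scale span is 4.4 − (-1.8) = 6.2 V. LSB = 6.2 V / 2^16 ≈ 94.60 µV.
(1.8196011 − (-1.8)) / LSB = 3.6196011 × 65536/6.2 = 38260.3512. Nearest integer: k = 38260.
V_code = -1.8 + (38260/65536) × 6.2 = 1.8195678711 V.
V_in − V_code = 1.8196011 − (1.8195678711) = +33.2 µV.

+33.2 µV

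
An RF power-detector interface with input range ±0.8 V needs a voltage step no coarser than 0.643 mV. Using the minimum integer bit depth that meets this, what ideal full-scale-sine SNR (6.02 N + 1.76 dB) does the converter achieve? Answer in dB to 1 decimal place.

74.0 dB

Span: 0.8 V − (-0.8 V) = 1.6 V.
Need 2^N ≥ 1.6 V / 0.643 mV = 2488 → N_min = 12.
SNR = 6.02 × 12 + 1.76 = 74.00 dB.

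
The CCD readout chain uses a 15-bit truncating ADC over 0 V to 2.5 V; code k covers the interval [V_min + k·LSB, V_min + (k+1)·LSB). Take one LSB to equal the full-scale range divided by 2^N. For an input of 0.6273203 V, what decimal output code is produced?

V_FS = 2.5 V. LSB = 2.5 V / 2^15 ≈ 76.29 µV.
(V_in − V_min) × 2^15/range = (0.6273203 − (0)) × 32768/2.5 = 8222.413.
Floor → code = 8222.

8222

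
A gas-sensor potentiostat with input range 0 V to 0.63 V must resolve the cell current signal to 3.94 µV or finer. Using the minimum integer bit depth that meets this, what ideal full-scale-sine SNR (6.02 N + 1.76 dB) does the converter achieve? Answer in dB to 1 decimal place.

110.1 dB

Range is 0.63 V.
Required number of levels: 0.63/3.94 µV = 159900; smallest N with 2^N ≥ that is 18.
Ideal SNR at N = 18: 6.02·18 + 1.76 = 110.1 dB.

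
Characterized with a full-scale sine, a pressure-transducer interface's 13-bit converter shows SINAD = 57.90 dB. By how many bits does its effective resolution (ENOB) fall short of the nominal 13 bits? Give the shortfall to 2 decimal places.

Effective bits = (57.90 − 1.76)/6.02 = 9.3256.
13 − 9.3256 = 3.67 bits below nominal.

3.67 bits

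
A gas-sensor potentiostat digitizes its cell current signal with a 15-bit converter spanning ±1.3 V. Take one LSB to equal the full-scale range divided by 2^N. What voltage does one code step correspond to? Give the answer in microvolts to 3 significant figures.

79.3 µV

Span: 1.3 V − (-1.3 V) = 2.6 V.
There are 2^15 = 32768 steps.
LSB = 2.6 V ÷ 2^15 = 2.6/32768 V = 79.3 µV.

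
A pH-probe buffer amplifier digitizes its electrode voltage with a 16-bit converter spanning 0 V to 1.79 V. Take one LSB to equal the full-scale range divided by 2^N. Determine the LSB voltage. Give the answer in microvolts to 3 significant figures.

27.3 µV

Span = 1.79 V.
Number of codes = 2^16 = 65536.
LSB = 1.79 V / 2^16 = 27.3 µV.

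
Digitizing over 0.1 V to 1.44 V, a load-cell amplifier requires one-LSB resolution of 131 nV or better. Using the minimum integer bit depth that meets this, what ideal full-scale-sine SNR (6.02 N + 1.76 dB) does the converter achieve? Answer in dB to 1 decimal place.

The full-scale span is 1.44 − (0.1) = 1.34 V.
Required number of levels: 1.34/131 nV = 1.0229e7; smallest N with 2^N ≥ that is 24.
Ideal SNR at N = 24: 6.02·24 + 1.76 = 146.2 dB.

146.2 dB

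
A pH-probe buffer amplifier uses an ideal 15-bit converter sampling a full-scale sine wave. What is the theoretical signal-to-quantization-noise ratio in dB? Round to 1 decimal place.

SNR = 6.02·15 + 1.76 = 92.06 dB.

92.1 dB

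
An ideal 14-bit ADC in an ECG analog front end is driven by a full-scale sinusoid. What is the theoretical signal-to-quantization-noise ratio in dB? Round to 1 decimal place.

6.02(14) + 1.76 = 84.28 + 1.76 = 86.04 dB.

86.0 dB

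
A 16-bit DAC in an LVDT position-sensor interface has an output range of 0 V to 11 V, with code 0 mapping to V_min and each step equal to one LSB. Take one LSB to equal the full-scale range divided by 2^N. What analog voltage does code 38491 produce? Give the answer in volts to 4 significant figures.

6.461 V

Span = 11 V. LSB = 11 V / 2^16.
Output = V_min + (38491/65536) × range = 0 + 0.587326 × 11 V
      = 0 V + 6.46059 V = 6.46059 V.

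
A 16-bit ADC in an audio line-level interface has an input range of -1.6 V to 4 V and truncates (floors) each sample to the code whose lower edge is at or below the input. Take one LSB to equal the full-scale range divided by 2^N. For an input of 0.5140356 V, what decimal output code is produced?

24740

The full-scale span is 4 − (-1.6) = 5.6 V. LSB = 5.6 V / 2^16 ≈ 85.45 µV.
code = ⌊(V_in − V_min)/LSB⌋ = ⌊(V_in − V_min) × 2^16 / range⌋
     = ⌊(0.5140356 − (-1.6)) × 65536 / 5.6⌋ = ⌊2.1140356 × 65536/5.6⌋
     = ⌊24740.257⌋ = 24740.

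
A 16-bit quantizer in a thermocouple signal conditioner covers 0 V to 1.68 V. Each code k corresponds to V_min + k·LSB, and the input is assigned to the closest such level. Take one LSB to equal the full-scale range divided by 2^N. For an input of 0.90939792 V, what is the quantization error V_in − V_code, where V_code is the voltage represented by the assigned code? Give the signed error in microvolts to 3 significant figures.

Range is 1.68 V. LSB = 1.68 V / 2^16 ≈ 25.63 µV.
Position in LSBs: (0.90939792 − (0)) × 65536/1.68 = 35475.1798; rounding gives k = 35475.
V_code = V_min + k × range/2^16 = 0 + 35475 × 1.68/65536 = 0.90939331055 V.
V_in − V_code = 0.90939792 − (0.90939331055) = +4.61 µV.

+4.61 µV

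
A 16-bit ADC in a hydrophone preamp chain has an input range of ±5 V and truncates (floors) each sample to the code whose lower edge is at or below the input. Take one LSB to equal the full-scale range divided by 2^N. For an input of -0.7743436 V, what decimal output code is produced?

Range = 5 − (-5) = 10 V. LSB = 10 V / 2^16 ≈ 152.6 µV.
V_in − V_min = -0.7743436 − (-5) = 4.2256564 V.
Divide by LSB: 4.2256564 × 65536/10 = 27693.2618.
Truncating gives code 27693.

27693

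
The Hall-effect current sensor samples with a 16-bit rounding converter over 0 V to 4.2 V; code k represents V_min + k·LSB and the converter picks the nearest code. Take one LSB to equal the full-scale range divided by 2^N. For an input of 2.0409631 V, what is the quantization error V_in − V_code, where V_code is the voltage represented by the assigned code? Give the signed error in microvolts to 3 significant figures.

Span = 4.2 V. LSB = 4.2 V / 2^16 ≈ 64.09 µV.
Position in LSBs: (2.0409631 − (0)) × 65536/4.2 = 31846.7995; rounding gives k = 31847.
V_code = 0 + (31847/65536) × 4.2 = 2.0409759521 V.
e = 2.0409631 − (2.0409759521) = −12.9 µV.

−12.9 µV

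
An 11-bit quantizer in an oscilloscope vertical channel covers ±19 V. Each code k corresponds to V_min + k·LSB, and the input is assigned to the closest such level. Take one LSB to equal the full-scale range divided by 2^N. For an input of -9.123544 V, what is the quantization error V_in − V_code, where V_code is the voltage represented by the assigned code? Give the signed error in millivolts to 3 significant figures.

+5.36 mV

Full-scale range = 19 V − (-19 V) = 38 V. LSB = 38 V / 2^11 ≈ 18.55 mV.
(V_in − V_min)/LSB = (-9.123544 − (-19)) × 2048/38 = 532.2890 → nearest code k = 532.
V_code = V_min + k × range/2^11 = -19 + 532 × 38/2048 = -9.128906250 V.
V_in − V_code = -9.123544 − (-9.128906250) = +5.36 mV.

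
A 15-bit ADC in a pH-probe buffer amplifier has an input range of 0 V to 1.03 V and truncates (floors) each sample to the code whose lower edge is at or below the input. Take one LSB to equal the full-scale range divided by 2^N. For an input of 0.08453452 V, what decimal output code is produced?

V_FS = 1.03 V. LSB = 1.03 V / 2^15 ≈ 31.43 µV.
code = ⌊(V_in − V_min)/LSB⌋ = ⌊(V_in − V_min) × 2^15 / range⌋
     = ⌊(0.08453452 − (0)) × 32768 / 1.03⌋ = ⌊0.08453452 × 32768/1.03⌋
     = ⌊2689.347⌋ = 2689.

2689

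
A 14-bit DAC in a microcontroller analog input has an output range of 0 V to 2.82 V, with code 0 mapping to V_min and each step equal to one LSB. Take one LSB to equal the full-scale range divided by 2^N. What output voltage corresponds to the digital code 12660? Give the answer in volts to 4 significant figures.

Span = 2.82 V. LSB = 2.82 V / 2^14.
V_out = V_min + code × LSB = 0 V + 12660 × 2.82 V / 16384
      = 0 + 2.17903 = 2.17903 V.

2.179 V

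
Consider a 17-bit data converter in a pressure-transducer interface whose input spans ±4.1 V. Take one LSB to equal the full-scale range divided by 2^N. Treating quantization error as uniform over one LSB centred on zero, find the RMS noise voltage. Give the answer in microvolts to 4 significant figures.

18.06 µV

The full-scale span is 4.1 − (-4.1) = 8.2 V.
LSB = 8.2 V / 2^17 = 62.5610 µV.
RMS of a uniform error over width LSB is LSB/√12 = 18.06 µV.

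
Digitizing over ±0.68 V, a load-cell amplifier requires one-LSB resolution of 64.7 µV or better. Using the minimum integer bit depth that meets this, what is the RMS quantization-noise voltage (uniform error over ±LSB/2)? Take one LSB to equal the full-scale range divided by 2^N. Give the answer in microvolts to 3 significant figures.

12.0 µV

Full-scale range = 0.68 V − (-0.68 V) = 1.36 V.
Required number of levels: 1.36/64.7 µV = 21020; smallest N with 2^N ≥ that is 15.
Step size = 1.36/32768 V = 41.504 µV.
RMS noise = LSB/√12 = 12.0 µV.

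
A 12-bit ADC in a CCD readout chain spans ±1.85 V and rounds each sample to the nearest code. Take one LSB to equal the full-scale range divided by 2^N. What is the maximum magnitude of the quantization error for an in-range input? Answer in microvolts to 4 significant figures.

Full-scale range = 1.85 V − (-1.85 V) = 3.7 V.
Step size = 3.7/4096 V = 0.903320 mV.
Worst-case error for round-to-nearest is half an LSB: 451.7 µV.

451.7 µV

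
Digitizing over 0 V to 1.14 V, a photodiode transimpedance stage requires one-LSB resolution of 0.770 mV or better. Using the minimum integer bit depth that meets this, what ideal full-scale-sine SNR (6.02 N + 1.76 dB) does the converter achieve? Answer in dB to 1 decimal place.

V_FS = 1.14 V.
1.14 V / 0.770 mV = 1481. Since 2^10 = 1024 and 2^11 = 2048, N = 11.
Ideal SNR at N = 11: 6.02·11 + 1.76 = 68.0 dB.

68.0 dB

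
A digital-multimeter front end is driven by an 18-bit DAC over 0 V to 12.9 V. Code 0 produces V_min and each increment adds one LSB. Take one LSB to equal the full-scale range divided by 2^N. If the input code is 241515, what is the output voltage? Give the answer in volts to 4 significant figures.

11.88 V

V_FS = 12.9 V. LSB = 12.9 V / 2^18.
V_out = 0 + 241515 × (12.9/262144) V
      = 0 + 11.8849 = 11.8849 V.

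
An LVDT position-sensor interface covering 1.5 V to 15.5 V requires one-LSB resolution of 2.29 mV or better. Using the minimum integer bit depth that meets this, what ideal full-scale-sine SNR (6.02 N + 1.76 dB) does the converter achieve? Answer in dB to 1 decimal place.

80.0 dB

Range = 15.5 − (1.5) = 14 V.
Required number of levels: 14/2.29 mV = 6113.5; smallest N with 2^N ≥ that is 13.
6.02(13) + 1.76 = 80.02 dB.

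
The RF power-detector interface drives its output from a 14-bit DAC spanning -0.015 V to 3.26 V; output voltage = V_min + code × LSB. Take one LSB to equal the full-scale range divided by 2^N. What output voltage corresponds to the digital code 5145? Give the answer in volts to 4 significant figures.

1.013 V

Range = 3.26 − (-0.015) = 3.275 V. LSB = 3.275 V / 2^14.
Output = V_min + (5145/16384) × range = -0.015 + 0.314026 × 3.275 V
      = -0.015 + 1.02843 = 1.01343 V.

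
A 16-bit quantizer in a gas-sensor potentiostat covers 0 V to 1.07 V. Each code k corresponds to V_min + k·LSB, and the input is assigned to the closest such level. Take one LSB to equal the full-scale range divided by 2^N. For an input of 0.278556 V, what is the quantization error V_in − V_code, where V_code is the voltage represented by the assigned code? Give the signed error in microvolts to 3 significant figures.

Range is 1.07 V. LSB = 1.07 V / 2^16 ≈ 16.33 µV.
(V_in − V_min)/LSB = (0.278556 − (0)) × 65536/1.07 = 17061.1645 → nearest code k = 17061.
V_code = 0 + (17061/65536) × 1.07 = 0.27855331421 V.
Error = V_in − V_code = 0.278556 − (0.27855331421) = +2.69 µV.

+2.69 µV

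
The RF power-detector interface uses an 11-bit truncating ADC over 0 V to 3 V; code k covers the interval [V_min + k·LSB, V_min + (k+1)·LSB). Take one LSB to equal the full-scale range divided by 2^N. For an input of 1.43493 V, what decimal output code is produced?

Range is 3 V. LSB = 3 V / 2^11 ≈ 1.465 mV.
(V_in − V_min) × 2^11/range = (1.43493 − (0)) × 2048/3 = 979.579.
Floor → code = 979.

979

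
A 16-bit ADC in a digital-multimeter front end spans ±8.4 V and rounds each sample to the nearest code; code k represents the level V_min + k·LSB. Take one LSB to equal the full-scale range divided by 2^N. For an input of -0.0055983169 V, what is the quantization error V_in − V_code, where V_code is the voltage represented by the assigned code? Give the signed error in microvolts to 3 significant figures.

+41.3 µV

The full-scale span is 8.4 − (-8.4) = 16.8 V. LSB = 16.8 V / 2^16 ≈ 256.3 µV.
Position in LSBs: (-0.0055983169 − (-8.4)) × 65536/16.8 = 32746.1612; rounding gives k = 32746.
Reconstructed level: -8.4 + 32746 × 16.8/65536 V = -0.0056396484375 V.
V_in − V_code = -0.0055983169 − (-0.0056396484375) = +41.3 µV.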